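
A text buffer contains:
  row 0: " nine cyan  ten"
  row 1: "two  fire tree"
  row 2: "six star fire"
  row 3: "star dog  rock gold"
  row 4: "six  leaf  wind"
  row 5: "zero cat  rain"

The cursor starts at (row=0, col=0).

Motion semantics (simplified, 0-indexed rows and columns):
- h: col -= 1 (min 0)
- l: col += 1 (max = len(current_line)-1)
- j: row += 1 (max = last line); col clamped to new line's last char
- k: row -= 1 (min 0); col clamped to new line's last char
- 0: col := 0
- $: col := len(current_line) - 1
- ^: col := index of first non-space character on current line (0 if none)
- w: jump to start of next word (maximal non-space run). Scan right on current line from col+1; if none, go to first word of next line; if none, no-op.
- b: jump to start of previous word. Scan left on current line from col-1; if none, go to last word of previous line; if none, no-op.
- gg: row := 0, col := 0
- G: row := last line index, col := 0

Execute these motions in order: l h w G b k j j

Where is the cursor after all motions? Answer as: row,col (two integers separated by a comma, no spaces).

Answer: 5,11

Derivation:
After 1 (l): row=0 col=1 char='n'
After 2 (h): row=0 col=0 char='_'
After 3 (w): row=0 col=1 char='n'
After 4 (G): row=5 col=0 char='z'
After 5 (b): row=4 col=11 char='w'
After 6 (k): row=3 col=11 char='o'
After 7 (j): row=4 col=11 char='w'
After 8 (j): row=5 col=11 char='a'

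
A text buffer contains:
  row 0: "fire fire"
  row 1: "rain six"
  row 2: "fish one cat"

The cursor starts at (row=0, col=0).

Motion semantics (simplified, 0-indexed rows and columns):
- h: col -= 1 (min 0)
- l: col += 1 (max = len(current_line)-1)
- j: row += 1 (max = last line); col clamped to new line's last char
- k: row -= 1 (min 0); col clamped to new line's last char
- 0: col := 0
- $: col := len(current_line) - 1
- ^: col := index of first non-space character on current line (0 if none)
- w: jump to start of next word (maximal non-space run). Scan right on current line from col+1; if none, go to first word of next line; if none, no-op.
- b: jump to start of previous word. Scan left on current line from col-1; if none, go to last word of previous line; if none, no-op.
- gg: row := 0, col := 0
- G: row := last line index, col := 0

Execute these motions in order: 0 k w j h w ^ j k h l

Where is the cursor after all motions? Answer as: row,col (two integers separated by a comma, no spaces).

Answer: 1,1

Derivation:
After 1 (0): row=0 col=0 char='f'
After 2 (k): row=0 col=0 char='f'
After 3 (w): row=0 col=5 char='f'
After 4 (j): row=1 col=5 char='s'
After 5 (h): row=1 col=4 char='_'
After 6 (w): row=1 col=5 char='s'
After 7 (^): row=1 col=0 char='r'
After 8 (j): row=2 col=0 char='f'
After 9 (k): row=1 col=0 char='r'
After 10 (h): row=1 col=0 char='r'
After 11 (l): row=1 col=1 char='a'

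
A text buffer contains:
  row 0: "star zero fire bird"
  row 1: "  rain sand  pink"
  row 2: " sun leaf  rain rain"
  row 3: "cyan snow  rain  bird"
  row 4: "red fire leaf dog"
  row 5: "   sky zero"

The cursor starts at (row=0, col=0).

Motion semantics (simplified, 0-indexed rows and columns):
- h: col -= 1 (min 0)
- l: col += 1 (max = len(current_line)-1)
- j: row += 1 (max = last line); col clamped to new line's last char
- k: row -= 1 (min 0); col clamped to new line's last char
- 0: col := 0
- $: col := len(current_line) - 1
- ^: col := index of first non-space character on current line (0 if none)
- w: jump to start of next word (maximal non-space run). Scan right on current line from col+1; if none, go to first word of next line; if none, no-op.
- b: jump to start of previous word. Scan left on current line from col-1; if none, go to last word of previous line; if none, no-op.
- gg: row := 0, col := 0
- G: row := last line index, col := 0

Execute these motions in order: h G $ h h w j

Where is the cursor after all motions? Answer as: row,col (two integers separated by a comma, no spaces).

Answer: 5,8

Derivation:
After 1 (h): row=0 col=0 char='s'
After 2 (G): row=5 col=0 char='_'
After 3 ($): row=5 col=10 char='o'
After 4 (h): row=5 col=9 char='r'
After 5 (h): row=5 col=8 char='e'
After 6 (w): row=5 col=8 char='e'
After 7 (j): row=5 col=8 char='e'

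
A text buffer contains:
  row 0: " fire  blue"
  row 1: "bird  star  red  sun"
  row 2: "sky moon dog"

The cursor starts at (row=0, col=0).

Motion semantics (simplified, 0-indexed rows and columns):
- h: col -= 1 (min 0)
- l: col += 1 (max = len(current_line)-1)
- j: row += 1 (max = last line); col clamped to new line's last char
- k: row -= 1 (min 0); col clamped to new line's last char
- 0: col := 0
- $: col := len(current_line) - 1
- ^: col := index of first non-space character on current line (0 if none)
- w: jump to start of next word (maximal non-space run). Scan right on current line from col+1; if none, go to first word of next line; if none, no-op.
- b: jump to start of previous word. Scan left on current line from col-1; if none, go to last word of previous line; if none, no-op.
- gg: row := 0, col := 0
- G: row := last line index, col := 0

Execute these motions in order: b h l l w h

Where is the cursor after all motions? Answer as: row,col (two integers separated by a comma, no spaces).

Answer: 0,6

Derivation:
After 1 (b): row=0 col=0 char='_'
After 2 (h): row=0 col=0 char='_'
After 3 (l): row=0 col=1 char='f'
After 4 (l): row=0 col=2 char='i'
After 5 (w): row=0 col=7 char='b'
After 6 (h): row=0 col=6 char='_'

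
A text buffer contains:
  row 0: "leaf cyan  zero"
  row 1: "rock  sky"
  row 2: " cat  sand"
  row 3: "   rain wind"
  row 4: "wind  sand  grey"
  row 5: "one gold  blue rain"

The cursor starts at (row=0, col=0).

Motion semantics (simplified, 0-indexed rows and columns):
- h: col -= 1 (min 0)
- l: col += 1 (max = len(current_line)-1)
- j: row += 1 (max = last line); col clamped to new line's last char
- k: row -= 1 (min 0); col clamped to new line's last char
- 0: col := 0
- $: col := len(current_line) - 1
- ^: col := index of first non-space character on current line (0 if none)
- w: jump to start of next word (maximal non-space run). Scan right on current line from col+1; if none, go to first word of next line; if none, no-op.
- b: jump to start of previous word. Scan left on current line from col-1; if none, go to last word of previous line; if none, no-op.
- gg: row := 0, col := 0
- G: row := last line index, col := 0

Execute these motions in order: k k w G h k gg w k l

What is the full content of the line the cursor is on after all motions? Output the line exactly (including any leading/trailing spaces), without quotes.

After 1 (k): row=0 col=0 char='l'
After 2 (k): row=0 col=0 char='l'
After 3 (w): row=0 col=5 char='c'
After 4 (G): row=5 col=0 char='o'
After 5 (h): row=5 col=0 char='o'
After 6 (k): row=4 col=0 char='w'
After 7 (gg): row=0 col=0 char='l'
After 8 (w): row=0 col=5 char='c'
After 9 (k): row=0 col=5 char='c'
After 10 (l): row=0 col=6 char='y'

Answer: leaf cyan  zero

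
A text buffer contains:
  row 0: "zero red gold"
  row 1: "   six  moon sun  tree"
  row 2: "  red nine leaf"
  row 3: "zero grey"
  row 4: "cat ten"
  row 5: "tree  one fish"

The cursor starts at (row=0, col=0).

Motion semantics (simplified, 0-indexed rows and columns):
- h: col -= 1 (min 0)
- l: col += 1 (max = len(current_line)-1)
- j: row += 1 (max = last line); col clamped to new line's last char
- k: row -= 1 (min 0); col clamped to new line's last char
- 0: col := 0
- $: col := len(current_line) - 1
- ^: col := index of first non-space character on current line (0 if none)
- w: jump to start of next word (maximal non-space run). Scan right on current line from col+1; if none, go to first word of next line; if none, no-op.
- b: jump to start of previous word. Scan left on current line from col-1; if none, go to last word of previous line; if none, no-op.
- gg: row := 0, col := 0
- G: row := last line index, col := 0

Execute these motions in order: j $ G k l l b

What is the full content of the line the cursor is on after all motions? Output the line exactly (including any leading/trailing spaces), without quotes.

After 1 (j): row=1 col=0 char='_'
After 2 ($): row=1 col=21 char='e'
After 3 (G): row=5 col=0 char='t'
After 4 (k): row=4 col=0 char='c'
After 5 (l): row=4 col=1 char='a'
After 6 (l): row=4 col=2 char='t'
After 7 (b): row=4 col=0 char='c'

Answer: cat ten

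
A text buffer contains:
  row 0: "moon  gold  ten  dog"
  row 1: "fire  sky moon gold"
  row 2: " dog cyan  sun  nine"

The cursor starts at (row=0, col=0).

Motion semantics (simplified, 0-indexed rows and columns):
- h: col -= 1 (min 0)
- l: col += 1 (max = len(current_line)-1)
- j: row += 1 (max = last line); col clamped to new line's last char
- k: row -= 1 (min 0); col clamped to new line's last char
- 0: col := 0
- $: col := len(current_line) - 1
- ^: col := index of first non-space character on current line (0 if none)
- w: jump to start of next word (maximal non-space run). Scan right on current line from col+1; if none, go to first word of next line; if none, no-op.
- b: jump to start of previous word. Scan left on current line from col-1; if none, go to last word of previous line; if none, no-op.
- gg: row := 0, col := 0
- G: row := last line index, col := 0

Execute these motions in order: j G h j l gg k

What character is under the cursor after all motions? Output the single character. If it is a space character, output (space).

After 1 (j): row=1 col=0 char='f'
After 2 (G): row=2 col=0 char='_'
After 3 (h): row=2 col=0 char='_'
After 4 (j): row=2 col=0 char='_'
After 5 (l): row=2 col=1 char='d'
After 6 (gg): row=0 col=0 char='m'
After 7 (k): row=0 col=0 char='m'

Answer: m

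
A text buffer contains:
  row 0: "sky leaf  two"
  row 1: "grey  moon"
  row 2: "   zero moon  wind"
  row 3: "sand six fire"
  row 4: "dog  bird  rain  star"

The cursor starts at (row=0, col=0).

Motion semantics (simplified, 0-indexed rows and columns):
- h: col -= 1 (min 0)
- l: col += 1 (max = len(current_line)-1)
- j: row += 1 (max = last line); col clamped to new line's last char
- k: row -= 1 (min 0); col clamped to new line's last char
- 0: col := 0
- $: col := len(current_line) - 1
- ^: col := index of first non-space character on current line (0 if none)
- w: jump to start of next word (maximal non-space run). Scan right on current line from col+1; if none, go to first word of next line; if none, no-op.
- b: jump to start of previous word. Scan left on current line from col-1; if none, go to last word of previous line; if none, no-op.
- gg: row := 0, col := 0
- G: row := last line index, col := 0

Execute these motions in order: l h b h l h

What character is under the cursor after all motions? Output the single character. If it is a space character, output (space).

Answer: s

Derivation:
After 1 (l): row=0 col=1 char='k'
After 2 (h): row=0 col=0 char='s'
After 3 (b): row=0 col=0 char='s'
After 4 (h): row=0 col=0 char='s'
After 5 (l): row=0 col=1 char='k'
After 6 (h): row=0 col=0 char='s'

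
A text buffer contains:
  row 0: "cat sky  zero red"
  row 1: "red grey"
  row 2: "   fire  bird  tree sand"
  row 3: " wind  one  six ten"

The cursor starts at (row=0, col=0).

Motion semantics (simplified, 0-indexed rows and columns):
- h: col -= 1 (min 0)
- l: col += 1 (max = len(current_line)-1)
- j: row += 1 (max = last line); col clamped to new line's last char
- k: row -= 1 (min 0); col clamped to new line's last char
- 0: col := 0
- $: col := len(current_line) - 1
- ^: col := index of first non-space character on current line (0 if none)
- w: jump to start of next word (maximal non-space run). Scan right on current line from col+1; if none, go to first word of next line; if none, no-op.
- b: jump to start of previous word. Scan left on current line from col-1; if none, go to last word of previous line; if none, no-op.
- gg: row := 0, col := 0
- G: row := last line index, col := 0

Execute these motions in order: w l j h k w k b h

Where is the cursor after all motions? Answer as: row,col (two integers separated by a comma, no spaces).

After 1 (w): row=0 col=4 char='s'
After 2 (l): row=0 col=5 char='k'
After 3 (j): row=1 col=5 char='r'
After 4 (h): row=1 col=4 char='g'
After 5 (k): row=0 col=4 char='s'
After 6 (w): row=0 col=9 char='z'
After 7 (k): row=0 col=9 char='z'
After 8 (b): row=0 col=4 char='s'
After 9 (h): row=0 col=3 char='_'

Answer: 0,3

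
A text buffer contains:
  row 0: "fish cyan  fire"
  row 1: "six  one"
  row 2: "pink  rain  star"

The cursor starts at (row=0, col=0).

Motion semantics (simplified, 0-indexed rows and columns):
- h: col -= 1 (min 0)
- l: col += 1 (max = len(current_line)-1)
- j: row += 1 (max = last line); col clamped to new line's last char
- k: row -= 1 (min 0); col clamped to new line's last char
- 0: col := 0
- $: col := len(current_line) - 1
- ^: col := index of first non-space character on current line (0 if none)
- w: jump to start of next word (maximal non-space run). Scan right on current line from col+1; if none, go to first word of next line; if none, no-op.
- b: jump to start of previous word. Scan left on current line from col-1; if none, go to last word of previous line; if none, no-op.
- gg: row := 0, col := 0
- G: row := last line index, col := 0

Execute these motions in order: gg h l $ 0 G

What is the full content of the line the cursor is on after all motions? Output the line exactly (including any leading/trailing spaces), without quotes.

After 1 (gg): row=0 col=0 char='f'
After 2 (h): row=0 col=0 char='f'
After 3 (l): row=0 col=1 char='i'
After 4 ($): row=0 col=14 char='e'
After 5 (0): row=0 col=0 char='f'
After 6 (G): row=2 col=0 char='p'

Answer: pink  rain  star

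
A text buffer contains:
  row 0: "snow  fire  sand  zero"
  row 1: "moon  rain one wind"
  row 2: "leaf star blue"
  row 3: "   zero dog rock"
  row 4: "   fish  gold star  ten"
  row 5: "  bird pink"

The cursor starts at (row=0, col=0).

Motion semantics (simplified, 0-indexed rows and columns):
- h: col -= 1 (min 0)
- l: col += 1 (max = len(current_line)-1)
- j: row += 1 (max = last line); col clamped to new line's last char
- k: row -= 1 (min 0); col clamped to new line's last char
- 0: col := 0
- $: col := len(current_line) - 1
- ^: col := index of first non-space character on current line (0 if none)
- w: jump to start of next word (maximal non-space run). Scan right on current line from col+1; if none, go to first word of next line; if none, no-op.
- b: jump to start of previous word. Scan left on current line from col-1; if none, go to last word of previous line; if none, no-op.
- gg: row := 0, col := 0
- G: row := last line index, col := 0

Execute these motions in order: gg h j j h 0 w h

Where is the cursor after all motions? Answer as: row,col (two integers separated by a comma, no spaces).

After 1 (gg): row=0 col=0 char='s'
After 2 (h): row=0 col=0 char='s'
After 3 (j): row=1 col=0 char='m'
After 4 (j): row=2 col=0 char='l'
After 5 (h): row=2 col=0 char='l'
After 6 (0): row=2 col=0 char='l'
After 7 (w): row=2 col=5 char='s'
After 8 (h): row=2 col=4 char='_'

Answer: 2,4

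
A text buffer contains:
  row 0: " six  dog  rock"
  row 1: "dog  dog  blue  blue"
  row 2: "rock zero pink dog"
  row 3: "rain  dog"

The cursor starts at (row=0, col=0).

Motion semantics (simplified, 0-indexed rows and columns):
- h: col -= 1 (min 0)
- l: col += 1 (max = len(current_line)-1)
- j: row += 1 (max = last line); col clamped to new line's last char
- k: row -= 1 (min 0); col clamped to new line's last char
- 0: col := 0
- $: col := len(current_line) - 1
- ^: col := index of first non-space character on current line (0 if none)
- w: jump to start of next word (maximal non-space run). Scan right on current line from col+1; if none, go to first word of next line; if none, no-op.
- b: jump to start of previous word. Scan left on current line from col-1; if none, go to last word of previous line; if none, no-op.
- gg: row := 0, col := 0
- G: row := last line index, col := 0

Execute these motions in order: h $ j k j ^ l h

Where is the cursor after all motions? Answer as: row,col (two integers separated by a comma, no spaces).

After 1 (h): row=0 col=0 char='_'
After 2 ($): row=0 col=14 char='k'
After 3 (j): row=1 col=14 char='_'
After 4 (k): row=0 col=14 char='k'
After 5 (j): row=1 col=14 char='_'
After 6 (^): row=1 col=0 char='d'
After 7 (l): row=1 col=1 char='o'
After 8 (h): row=1 col=0 char='d'

Answer: 1,0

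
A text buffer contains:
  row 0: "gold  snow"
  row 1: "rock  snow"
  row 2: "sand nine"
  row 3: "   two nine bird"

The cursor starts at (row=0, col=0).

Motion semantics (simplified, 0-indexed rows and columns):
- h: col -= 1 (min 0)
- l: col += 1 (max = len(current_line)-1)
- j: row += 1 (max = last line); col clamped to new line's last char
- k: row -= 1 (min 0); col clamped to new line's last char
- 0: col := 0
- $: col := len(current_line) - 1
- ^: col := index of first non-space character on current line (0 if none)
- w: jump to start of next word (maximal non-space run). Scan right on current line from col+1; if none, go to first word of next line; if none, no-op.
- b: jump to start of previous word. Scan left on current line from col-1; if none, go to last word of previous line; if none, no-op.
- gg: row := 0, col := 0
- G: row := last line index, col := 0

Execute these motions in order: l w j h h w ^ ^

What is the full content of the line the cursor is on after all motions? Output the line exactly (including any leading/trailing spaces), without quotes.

After 1 (l): row=0 col=1 char='o'
After 2 (w): row=0 col=6 char='s'
After 3 (j): row=1 col=6 char='s'
After 4 (h): row=1 col=5 char='_'
After 5 (h): row=1 col=4 char='_'
After 6 (w): row=1 col=6 char='s'
After 7 (^): row=1 col=0 char='r'
After 8 (^): row=1 col=0 char='r'

Answer: rock  snow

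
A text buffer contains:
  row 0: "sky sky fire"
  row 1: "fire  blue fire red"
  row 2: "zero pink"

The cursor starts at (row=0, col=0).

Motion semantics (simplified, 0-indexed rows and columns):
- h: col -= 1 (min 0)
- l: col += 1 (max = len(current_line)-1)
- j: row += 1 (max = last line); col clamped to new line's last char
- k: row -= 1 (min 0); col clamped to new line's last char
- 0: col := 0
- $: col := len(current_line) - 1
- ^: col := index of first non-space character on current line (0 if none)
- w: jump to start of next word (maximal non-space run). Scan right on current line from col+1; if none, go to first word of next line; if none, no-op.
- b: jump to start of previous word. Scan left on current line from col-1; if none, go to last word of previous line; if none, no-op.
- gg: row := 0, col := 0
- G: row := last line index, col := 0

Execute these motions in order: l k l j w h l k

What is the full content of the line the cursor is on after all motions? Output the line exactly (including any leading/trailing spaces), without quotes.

After 1 (l): row=0 col=1 char='k'
After 2 (k): row=0 col=1 char='k'
After 3 (l): row=0 col=2 char='y'
After 4 (j): row=1 col=2 char='r'
After 5 (w): row=1 col=6 char='b'
After 6 (h): row=1 col=5 char='_'
After 7 (l): row=1 col=6 char='b'
After 8 (k): row=0 col=6 char='y'

Answer: sky sky fire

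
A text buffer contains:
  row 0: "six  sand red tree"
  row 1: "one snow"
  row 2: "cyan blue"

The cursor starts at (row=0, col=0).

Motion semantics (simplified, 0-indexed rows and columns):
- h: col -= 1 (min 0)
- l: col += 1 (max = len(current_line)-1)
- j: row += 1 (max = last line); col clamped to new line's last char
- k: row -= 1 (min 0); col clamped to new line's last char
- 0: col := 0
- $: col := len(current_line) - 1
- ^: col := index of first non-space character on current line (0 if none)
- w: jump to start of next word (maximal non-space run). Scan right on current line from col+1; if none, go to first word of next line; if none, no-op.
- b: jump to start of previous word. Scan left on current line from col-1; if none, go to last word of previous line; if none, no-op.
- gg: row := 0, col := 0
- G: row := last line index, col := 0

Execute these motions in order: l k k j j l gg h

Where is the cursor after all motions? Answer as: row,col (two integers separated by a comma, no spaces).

After 1 (l): row=0 col=1 char='i'
After 2 (k): row=0 col=1 char='i'
After 3 (k): row=0 col=1 char='i'
After 4 (j): row=1 col=1 char='n'
After 5 (j): row=2 col=1 char='y'
After 6 (l): row=2 col=2 char='a'
After 7 (gg): row=0 col=0 char='s'
After 8 (h): row=0 col=0 char='s'

Answer: 0,0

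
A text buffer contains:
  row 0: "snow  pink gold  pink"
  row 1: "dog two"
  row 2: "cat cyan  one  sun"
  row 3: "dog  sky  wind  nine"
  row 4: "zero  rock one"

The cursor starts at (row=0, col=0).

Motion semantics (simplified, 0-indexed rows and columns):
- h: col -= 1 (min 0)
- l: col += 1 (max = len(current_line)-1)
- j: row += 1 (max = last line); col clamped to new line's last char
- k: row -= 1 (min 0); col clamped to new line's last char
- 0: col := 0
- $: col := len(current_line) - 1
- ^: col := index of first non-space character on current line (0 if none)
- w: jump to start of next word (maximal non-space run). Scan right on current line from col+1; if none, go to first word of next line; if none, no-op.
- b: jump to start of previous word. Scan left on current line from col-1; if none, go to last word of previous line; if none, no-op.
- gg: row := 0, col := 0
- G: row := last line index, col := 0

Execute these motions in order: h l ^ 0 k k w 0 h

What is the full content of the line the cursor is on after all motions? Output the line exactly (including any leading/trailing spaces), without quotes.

After 1 (h): row=0 col=0 char='s'
After 2 (l): row=0 col=1 char='n'
After 3 (^): row=0 col=0 char='s'
After 4 (0): row=0 col=0 char='s'
After 5 (k): row=0 col=0 char='s'
After 6 (k): row=0 col=0 char='s'
After 7 (w): row=0 col=6 char='p'
After 8 (0): row=0 col=0 char='s'
After 9 (h): row=0 col=0 char='s'

Answer: snow  pink gold  pink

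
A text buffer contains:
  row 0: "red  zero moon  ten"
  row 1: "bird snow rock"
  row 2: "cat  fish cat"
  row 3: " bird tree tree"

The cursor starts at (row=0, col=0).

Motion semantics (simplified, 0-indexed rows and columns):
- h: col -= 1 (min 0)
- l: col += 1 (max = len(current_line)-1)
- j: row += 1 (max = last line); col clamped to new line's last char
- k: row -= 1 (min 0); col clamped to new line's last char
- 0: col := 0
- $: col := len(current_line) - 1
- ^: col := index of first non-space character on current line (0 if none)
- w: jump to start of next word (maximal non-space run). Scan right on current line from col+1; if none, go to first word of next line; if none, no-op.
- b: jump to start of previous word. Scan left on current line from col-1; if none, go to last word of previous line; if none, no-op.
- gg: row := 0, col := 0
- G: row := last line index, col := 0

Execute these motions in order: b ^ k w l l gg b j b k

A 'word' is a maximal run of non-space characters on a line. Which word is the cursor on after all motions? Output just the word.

After 1 (b): row=0 col=0 char='r'
After 2 (^): row=0 col=0 char='r'
After 3 (k): row=0 col=0 char='r'
After 4 (w): row=0 col=5 char='z'
After 5 (l): row=0 col=6 char='e'
After 6 (l): row=0 col=7 char='r'
After 7 (gg): row=0 col=0 char='r'
After 8 (b): row=0 col=0 char='r'
After 9 (j): row=1 col=0 char='b'
After 10 (b): row=0 col=16 char='t'
After 11 (k): row=0 col=16 char='t'

Answer: ten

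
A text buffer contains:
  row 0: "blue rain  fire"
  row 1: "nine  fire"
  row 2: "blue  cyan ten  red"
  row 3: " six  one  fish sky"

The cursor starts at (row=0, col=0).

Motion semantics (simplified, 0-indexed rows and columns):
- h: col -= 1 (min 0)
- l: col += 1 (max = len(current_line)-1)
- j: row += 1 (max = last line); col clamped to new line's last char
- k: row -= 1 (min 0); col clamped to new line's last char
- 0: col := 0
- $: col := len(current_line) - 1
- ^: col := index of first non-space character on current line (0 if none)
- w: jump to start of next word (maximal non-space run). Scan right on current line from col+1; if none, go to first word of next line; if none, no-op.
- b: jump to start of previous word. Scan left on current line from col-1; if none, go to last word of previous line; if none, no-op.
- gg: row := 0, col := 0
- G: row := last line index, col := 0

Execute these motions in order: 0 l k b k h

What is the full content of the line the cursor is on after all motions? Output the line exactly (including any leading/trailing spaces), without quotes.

Answer: blue rain  fire

Derivation:
After 1 (0): row=0 col=0 char='b'
After 2 (l): row=0 col=1 char='l'
After 3 (k): row=0 col=1 char='l'
After 4 (b): row=0 col=0 char='b'
After 5 (k): row=0 col=0 char='b'
After 6 (h): row=0 col=0 char='b'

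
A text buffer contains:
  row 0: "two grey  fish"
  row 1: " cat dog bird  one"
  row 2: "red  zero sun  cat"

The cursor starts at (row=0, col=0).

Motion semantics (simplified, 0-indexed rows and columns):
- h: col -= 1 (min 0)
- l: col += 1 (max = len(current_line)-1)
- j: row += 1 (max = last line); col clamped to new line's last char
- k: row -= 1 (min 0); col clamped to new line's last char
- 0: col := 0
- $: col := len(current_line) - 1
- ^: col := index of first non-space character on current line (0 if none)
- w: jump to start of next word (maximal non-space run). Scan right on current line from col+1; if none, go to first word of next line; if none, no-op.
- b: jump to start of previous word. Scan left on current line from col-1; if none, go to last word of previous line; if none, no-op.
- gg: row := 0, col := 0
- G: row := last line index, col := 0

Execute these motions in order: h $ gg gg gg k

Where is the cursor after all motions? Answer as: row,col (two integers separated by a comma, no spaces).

After 1 (h): row=0 col=0 char='t'
After 2 ($): row=0 col=13 char='h'
After 3 (gg): row=0 col=0 char='t'
After 4 (gg): row=0 col=0 char='t'
After 5 (gg): row=0 col=0 char='t'
After 6 (k): row=0 col=0 char='t'

Answer: 0,0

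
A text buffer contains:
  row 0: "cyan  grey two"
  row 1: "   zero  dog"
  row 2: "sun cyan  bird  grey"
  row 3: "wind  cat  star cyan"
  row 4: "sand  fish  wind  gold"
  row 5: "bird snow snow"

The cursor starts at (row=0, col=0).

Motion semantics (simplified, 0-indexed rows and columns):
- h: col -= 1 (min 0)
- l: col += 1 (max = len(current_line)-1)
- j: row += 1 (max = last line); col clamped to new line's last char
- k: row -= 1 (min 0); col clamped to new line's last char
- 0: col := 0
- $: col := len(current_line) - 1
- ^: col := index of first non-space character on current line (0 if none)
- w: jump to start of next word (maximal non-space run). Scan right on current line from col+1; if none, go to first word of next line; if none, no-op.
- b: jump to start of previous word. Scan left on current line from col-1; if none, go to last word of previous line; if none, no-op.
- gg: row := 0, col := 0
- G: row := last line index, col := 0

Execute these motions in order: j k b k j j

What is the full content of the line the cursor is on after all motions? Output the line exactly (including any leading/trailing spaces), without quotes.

After 1 (j): row=1 col=0 char='_'
After 2 (k): row=0 col=0 char='c'
After 3 (b): row=0 col=0 char='c'
After 4 (k): row=0 col=0 char='c'
After 5 (j): row=1 col=0 char='_'
After 6 (j): row=2 col=0 char='s'

Answer: sun cyan  bird  grey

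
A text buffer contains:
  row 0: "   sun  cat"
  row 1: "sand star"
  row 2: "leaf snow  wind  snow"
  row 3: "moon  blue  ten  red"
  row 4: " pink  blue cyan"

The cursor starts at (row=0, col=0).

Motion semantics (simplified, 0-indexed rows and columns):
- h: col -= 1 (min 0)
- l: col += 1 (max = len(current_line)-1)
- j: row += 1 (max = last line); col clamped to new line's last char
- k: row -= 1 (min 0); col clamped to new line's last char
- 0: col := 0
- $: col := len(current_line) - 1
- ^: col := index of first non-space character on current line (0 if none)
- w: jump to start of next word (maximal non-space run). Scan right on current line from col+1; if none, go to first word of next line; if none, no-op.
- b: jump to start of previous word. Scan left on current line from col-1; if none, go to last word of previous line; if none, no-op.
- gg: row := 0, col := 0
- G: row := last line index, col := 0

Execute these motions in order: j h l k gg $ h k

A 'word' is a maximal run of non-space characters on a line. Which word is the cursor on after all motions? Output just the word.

After 1 (j): row=1 col=0 char='s'
After 2 (h): row=1 col=0 char='s'
After 3 (l): row=1 col=1 char='a'
After 4 (k): row=0 col=1 char='_'
After 5 (gg): row=0 col=0 char='_'
After 6 ($): row=0 col=10 char='t'
After 7 (h): row=0 col=9 char='a'
After 8 (k): row=0 col=9 char='a'

Answer: cat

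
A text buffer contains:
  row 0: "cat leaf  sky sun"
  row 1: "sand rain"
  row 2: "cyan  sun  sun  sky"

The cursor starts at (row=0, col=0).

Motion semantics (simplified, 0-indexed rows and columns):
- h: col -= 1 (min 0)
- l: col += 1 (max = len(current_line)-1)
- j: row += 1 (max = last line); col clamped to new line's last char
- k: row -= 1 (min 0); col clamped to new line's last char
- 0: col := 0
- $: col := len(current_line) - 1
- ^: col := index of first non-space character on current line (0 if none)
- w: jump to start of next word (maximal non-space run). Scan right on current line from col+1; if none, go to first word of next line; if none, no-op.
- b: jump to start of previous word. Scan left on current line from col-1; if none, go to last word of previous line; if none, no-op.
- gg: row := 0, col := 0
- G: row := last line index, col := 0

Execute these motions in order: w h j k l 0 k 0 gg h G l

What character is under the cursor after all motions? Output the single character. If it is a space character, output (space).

After 1 (w): row=0 col=4 char='l'
After 2 (h): row=0 col=3 char='_'
After 3 (j): row=1 col=3 char='d'
After 4 (k): row=0 col=3 char='_'
After 5 (l): row=0 col=4 char='l'
After 6 (0): row=0 col=0 char='c'
After 7 (k): row=0 col=0 char='c'
After 8 (0): row=0 col=0 char='c'
After 9 (gg): row=0 col=0 char='c'
After 10 (h): row=0 col=0 char='c'
After 11 (G): row=2 col=0 char='c'
After 12 (l): row=2 col=1 char='y'

Answer: y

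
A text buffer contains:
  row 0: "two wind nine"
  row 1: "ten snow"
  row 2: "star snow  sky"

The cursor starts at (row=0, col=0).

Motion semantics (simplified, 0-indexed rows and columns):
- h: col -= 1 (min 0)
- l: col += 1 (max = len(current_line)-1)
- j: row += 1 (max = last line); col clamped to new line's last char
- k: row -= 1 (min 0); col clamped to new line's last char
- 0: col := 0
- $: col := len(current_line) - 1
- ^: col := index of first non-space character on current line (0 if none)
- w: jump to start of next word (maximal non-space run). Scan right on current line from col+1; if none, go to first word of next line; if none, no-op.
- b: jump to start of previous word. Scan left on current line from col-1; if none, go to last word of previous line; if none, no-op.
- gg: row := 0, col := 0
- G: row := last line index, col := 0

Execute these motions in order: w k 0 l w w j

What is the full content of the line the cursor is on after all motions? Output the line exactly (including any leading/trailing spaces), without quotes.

Answer: ten snow

Derivation:
After 1 (w): row=0 col=4 char='w'
After 2 (k): row=0 col=4 char='w'
After 3 (0): row=0 col=0 char='t'
After 4 (l): row=0 col=1 char='w'
After 5 (w): row=0 col=4 char='w'
After 6 (w): row=0 col=9 char='n'
After 7 (j): row=1 col=7 char='w'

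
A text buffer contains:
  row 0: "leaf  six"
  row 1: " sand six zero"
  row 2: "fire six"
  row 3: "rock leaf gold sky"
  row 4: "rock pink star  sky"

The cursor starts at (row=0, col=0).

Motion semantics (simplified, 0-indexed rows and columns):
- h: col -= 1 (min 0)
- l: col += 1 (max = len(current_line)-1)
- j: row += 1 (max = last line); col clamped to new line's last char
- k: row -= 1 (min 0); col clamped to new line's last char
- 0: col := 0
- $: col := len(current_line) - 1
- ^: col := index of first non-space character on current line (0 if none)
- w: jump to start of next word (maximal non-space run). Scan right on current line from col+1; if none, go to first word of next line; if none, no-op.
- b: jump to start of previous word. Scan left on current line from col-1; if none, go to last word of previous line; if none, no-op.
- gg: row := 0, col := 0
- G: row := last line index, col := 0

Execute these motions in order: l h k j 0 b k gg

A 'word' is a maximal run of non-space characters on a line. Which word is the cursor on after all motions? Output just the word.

Answer: leaf

Derivation:
After 1 (l): row=0 col=1 char='e'
After 2 (h): row=0 col=0 char='l'
After 3 (k): row=0 col=0 char='l'
After 4 (j): row=1 col=0 char='_'
After 5 (0): row=1 col=0 char='_'
After 6 (b): row=0 col=6 char='s'
After 7 (k): row=0 col=6 char='s'
After 8 (gg): row=0 col=0 char='l'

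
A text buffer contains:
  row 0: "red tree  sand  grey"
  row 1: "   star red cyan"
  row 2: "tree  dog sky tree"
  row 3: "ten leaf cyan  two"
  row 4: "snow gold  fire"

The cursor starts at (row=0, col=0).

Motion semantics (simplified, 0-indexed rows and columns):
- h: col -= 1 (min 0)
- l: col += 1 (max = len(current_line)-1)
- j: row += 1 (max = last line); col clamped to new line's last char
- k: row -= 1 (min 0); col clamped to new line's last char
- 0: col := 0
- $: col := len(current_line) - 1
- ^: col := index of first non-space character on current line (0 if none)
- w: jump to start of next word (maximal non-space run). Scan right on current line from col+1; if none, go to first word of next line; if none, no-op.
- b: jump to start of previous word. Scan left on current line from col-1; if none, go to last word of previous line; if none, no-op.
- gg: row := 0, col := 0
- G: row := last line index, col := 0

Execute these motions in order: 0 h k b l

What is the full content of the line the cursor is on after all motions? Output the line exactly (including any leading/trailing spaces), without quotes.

Answer: red tree  sand  grey

Derivation:
After 1 (0): row=0 col=0 char='r'
After 2 (h): row=0 col=0 char='r'
After 3 (k): row=0 col=0 char='r'
After 4 (b): row=0 col=0 char='r'
After 5 (l): row=0 col=1 char='e'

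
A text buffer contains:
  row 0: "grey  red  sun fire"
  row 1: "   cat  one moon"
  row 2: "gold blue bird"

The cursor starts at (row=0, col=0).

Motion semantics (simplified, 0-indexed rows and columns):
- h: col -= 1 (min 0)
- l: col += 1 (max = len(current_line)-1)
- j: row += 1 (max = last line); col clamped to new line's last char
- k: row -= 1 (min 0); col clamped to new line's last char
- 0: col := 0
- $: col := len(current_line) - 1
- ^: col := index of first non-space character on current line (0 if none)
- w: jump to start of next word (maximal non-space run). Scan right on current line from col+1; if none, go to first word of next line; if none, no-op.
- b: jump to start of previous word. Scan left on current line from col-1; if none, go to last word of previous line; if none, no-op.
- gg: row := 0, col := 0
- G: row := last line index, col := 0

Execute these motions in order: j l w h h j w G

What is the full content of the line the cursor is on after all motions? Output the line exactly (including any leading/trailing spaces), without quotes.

Answer: gold blue bird

Derivation:
After 1 (j): row=1 col=0 char='_'
After 2 (l): row=1 col=1 char='_'
After 3 (w): row=1 col=3 char='c'
After 4 (h): row=1 col=2 char='_'
After 5 (h): row=1 col=1 char='_'
After 6 (j): row=2 col=1 char='o'
After 7 (w): row=2 col=5 char='b'
After 8 (G): row=2 col=0 char='g'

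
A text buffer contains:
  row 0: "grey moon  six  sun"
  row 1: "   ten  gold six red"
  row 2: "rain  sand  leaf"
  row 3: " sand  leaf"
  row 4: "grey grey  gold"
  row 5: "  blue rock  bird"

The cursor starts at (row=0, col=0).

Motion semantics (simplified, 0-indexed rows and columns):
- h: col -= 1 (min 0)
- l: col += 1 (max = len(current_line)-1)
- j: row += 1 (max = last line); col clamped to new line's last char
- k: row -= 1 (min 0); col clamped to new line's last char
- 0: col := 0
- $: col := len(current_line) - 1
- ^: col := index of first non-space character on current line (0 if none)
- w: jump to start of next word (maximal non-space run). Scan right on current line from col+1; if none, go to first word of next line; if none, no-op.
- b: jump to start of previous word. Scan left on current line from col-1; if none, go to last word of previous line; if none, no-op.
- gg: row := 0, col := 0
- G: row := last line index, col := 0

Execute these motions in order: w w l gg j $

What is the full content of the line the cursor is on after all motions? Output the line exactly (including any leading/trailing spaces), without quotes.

After 1 (w): row=0 col=5 char='m'
After 2 (w): row=0 col=11 char='s'
After 3 (l): row=0 col=12 char='i'
After 4 (gg): row=0 col=0 char='g'
After 5 (j): row=1 col=0 char='_'
After 6 ($): row=1 col=19 char='d'

Answer:    ten  gold six red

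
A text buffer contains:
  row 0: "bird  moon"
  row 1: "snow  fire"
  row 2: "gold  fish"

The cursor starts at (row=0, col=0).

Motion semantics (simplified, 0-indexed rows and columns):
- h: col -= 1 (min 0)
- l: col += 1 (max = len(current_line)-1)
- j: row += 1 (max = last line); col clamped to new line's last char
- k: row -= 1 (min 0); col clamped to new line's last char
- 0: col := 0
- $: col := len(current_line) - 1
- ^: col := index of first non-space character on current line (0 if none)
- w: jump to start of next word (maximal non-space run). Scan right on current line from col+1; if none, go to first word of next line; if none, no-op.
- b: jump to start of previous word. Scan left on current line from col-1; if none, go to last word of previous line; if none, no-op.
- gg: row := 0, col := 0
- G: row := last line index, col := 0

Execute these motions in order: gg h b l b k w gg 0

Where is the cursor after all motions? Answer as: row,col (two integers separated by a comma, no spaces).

After 1 (gg): row=0 col=0 char='b'
After 2 (h): row=0 col=0 char='b'
After 3 (b): row=0 col=0 char='b'
After 4 (l): row=0 col=1 char='i'
After 5 (b): row=0 col=0 char='b'
After 6 (k): row=0 col=0 char='b'
After 7 (w): row=0 col=6 char='m'
After 8 (gg): row=0 col=0 char='b'
After 9 (0): row=0 col=0 char='b'

Answer: 0,0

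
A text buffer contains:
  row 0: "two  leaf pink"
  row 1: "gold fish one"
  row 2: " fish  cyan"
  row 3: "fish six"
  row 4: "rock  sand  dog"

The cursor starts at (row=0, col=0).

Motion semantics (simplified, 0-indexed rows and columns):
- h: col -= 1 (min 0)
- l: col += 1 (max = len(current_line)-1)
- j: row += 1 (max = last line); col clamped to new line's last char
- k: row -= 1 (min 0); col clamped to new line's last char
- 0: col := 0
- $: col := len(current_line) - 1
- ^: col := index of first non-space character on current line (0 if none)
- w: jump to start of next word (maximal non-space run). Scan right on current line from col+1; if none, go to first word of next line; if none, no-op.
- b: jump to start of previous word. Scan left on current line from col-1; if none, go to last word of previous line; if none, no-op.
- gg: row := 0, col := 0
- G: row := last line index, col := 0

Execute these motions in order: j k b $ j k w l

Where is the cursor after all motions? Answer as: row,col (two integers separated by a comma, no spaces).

After 1 (j): row=1 col=0 char='g'
After 2 (k): row=0 col=0 char='t'
After 3 (b): row=0 col=0 char='t'
After 4 ($): row=0 col=13 char='k'
After 5 (j): row=1 col=12 char='e'
After 6 (k): row=0 col=12 char='n'
After 7 (w): row=1 col=0 char='g'
After 8 (l): row=1 col=1 char='o'

Answer: 1,1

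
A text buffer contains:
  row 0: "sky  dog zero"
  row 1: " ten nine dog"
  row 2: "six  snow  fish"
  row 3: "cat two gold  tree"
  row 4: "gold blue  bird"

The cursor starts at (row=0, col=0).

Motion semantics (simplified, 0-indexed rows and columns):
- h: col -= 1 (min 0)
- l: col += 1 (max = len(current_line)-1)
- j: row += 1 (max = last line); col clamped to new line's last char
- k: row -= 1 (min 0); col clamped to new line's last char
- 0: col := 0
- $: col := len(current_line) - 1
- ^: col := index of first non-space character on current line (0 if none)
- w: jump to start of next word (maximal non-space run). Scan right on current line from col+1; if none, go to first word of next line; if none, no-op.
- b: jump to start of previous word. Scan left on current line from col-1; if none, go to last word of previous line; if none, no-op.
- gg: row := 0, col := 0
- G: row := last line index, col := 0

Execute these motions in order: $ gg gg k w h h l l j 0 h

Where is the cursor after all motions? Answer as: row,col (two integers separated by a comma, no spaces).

Answer: 1,0

Derivation:
After 1 ($): row=0 col=12 char='o'
After 2 (gg): row=0 col=0 char='s'
After 3 (gg): row=0 col=0 char='s'
After 4 (k): row=0 col=0 char='s'
After 5 (w): row=0 col=5 char='d'
After 6 (h): row=0 col=4 char='_'
After 7 (h): row=0 col=3 char='_'
After 8 (l): row=0 col=4 char='_'
After 9 (l): row=0 col=5 char='d'
After 10 (j): row=1 col=5 char='n'
After 11 (0): row=1 col=0 char='_'
After 12 (h): row=1 col=0 char='_'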